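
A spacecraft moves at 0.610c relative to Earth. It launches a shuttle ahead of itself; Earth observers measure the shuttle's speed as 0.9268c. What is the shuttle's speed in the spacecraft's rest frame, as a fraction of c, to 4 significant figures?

u' ≈ 0.7289c

Inverse velocity addition: u' = (u − v)/(1 − uv/c²)
= (0.9268 − 0.610)/(1 − 0.9268×0.610) = 0.3168/0.434652 = 0.7289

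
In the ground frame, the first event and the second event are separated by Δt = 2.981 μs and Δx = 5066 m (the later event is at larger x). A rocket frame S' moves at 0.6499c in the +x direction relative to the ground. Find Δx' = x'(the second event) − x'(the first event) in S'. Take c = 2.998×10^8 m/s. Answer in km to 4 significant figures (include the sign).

Δx' ≈ 5.901 km

γ = 1/√(1 − 0.6499²) = 1.31576
Δx' = γ(Δx − vΔt) = 1.31576 × (5066 m − 0.6499×(2.998×10^8 m/s)×2.981×10^-6 s)
= 1.31576 × (4485.18 m) = 5.901 km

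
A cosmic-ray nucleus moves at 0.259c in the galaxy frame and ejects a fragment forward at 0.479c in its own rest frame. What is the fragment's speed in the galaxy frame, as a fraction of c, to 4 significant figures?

Compose boost 2: (0.479 + 0.259)/(1 + 0.479×0.259) = 0.7380/1.12406 = 0.6565

u ≈ 0.6565c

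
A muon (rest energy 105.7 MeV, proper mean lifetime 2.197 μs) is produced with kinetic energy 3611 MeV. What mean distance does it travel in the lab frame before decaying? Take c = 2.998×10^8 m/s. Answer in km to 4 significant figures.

d ≈ 23.15 km

γ = 1 + K/(m₀c²) = 1 + 3611/105.7 = 35.1627
β = √(1 − 1/γ²) = 0.999596
Dilated lifetime: γτ₀ = 35.1627 × 2.197 μs = 77.2525 μs
d = βc·γτ₀ = 0.999596 × (2.998×10^8 m/s) × 7.72525×10^-5 s = 23.15 km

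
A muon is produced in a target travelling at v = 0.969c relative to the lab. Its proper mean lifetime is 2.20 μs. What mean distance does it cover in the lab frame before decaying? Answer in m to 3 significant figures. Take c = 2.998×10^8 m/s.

γ = 1/√(1 − 0.969²) = 4.0476
Dilated lifetime: Δt = γτ₀ = 4.0476 × 2.20 μs = 8.9047 μs
d = vΔt = 0.969c × 8.9047 μs = 2.9051×10^8 m/s × 8.9047×10^-6 s = 2590 m

d ≈ 2590 m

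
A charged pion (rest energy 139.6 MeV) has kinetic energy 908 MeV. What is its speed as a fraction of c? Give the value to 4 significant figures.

γ = 1 + K/(m₀c²) = 1 + 908/139.6 = 7.50430
β = √(1 − 1/γ²) = 0.9911

β ≈ 0.9911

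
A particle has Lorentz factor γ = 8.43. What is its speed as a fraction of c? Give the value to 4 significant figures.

β ≈ 0.9929

β = √(1 − 1/γ²) = √(1 − 1/8.43²) = √(0.985928) = 0.9929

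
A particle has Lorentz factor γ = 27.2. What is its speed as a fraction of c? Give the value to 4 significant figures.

β = √(1 − 1/γ²) = √(1 − 1/27.2²) = √(0.998648) = 0.9993

β ≈ 0.9993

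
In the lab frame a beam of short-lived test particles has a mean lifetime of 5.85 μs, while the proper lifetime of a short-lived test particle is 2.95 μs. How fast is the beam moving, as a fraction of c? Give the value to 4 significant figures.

β ≈ 0.8635

γ = Δt/τ₀ = 5.85/2.95 = 1.98305
β = √(1 − 1/γ²) = √(1 − 1/1.98305²) = 0.8635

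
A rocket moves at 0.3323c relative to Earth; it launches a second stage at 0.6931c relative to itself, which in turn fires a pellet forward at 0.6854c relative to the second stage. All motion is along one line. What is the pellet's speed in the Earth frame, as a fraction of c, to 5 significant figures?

Compose boost 2: (0.6931 + 0.3323)/(1 + 0.6931×0.3323) = 1.0254/1.230317 = 0.8334437
Compose boost 3: (0.6854 + 0.8334437)/(1 + 0.6854×0.8334437) = 1.518844/1.571242 = 0.96665

u ≈ 0.96665c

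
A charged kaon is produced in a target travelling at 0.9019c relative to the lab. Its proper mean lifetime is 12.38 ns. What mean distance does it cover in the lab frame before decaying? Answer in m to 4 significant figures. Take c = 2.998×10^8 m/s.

γ = 1/√(1 − 0.9019²) = 2.31511
Dilated lifetime: Δt = γτ₀ = 2.31511 × 12.38 ns = 28.6611 ns
d = vΔt = 0.9019c × 28.6611 ns = 2.70390×10^8 m/s × 2.86611×10^-8 s = 7.750 m

d ≈ 7.750 m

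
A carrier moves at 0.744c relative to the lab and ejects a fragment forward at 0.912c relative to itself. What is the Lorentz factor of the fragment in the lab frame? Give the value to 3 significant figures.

γ ≈ 6.12

u_lab = (0.912 + 0.744)/(1 + 0.912×0.744) = 1.656/1.67853 = 0.986579
γ = 1/√(1 − 0.986579²) = 6.12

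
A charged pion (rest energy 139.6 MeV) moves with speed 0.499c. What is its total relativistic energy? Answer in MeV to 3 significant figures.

γ = 1/√(1 − 0.499²) = 1.1539
E = γm₀c² = 1.1539 × 139.6 MeV = 161 MeV

E ≈ 161 MeV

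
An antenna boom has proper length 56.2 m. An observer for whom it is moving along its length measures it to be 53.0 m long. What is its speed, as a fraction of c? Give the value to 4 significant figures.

γ = L₀/L = 56.2/53.0 = 1.06038
β = √(1 − 1/γ²) = 0.3326

β ≈ 0.3326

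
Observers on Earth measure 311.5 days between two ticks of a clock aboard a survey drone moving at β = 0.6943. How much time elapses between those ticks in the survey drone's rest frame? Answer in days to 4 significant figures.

τ₀ ≈ 224.2 days

γ = 1/√(1 − 0.6943²) = 1.38950
Proper time: τ₀ = Δt/γ = 311.5/1.38950 = 224.2 days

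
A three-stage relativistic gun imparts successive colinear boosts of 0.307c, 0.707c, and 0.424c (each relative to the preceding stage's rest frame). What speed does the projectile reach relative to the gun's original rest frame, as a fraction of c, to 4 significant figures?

u ≈ 0.9290c

Compose boost 2: (0.707 + 0.307)/(1 + 0.707×0.307) = 1.014/1.21705 = 0.833163
Compose boost 3: (0.424 + 0.833163)/(1 + 0.424×0.833163) = 1.25716/1.35326 = 0.9290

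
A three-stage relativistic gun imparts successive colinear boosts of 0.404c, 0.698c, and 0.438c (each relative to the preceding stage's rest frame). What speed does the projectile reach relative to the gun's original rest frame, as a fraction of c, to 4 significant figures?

u ≈ 0.9427c

Compose boost 2: (0.698 + 0.404)/(1 + 0.698×0.404) = 1.102/1.28199 = 0.859600
Compose boost 3: (0.438 + 0.859600)/(1 + 0.438×0.859600) = 1.29760/1.37650 = 0.9427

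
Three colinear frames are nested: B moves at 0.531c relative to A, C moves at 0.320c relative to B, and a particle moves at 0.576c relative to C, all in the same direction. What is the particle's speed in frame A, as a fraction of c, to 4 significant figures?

Compose boost 2: (0.320 + 0.531)/(1 + 0.320×0.531) = 0.8510/1.16992 = 0.727400
Compose boost 3: (0.576 + 0.727400)/(1 + 0.576×0.727400) = 1.30340/1.41898 = 0.9185

u ≈ 0.9185c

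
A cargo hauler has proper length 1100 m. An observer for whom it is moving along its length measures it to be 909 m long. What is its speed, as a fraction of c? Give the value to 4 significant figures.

β ≈ 0.5631

γ = L₀/L = 1100/909 = 1.21012
β = √(1 − 1/γ²) = 0.5631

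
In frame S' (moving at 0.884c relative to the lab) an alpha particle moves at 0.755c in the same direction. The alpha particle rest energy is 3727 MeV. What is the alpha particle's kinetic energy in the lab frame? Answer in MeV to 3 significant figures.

u_lab = (0.755 + 0.884)/(1 + 0.755×0.884) = 0.982956
γ = 1/√(1 − 0.982956²) = 5.4394
K = (γ − 1)m₀c² = (5.4394 − 1) × 3727 = 4.4394 × 3727 = 16500 MeV

K ≈ 16500 MeV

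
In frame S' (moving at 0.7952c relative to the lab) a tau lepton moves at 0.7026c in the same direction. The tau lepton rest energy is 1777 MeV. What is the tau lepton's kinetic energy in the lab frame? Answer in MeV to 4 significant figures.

u_lab = (0.7026 + 0.7952)/(1 + 0.7026×0.7952) = 0.9609243
γ = 1/√(1 − 0.9609243²) = 3.61257
K = (γ − 1)m₀c² = (3.61257 − 1) × 1777 = 2.61257 × 1777 = 4643 MeV

K ≈ 4643 MeV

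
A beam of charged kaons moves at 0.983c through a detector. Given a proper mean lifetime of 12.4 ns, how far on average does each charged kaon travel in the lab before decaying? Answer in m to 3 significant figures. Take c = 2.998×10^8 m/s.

γ = 1/√(1 − 0.983²) = 5.4465
Dilated lifetime: Δt = γτ₀ = 5.4465 × 12.4 ns = 67.536 ns
d = vΔt = 0.983c × 67.536 ns = 2.9470×10^8 m/s × 6.7536×10^-8 s = 19.9 m

d ≈ 19.9 m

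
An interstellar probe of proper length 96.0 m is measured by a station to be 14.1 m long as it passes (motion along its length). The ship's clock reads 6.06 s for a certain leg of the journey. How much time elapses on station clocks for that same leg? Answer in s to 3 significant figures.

Δt ≈ 41.3 s

Length contraction ⇒ γ = L₀/L = 96.0/14.1 = 6.8085
Time dilation: Δt = γτ₀ = 6.8085 × 6.06 s = 41.3 s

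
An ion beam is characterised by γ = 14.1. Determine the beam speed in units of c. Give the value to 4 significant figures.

β ≈ 0.9975

β = √(1 − 1/γ²) = √(1 − 1/14.1²) = √(0.994970) = 0.9975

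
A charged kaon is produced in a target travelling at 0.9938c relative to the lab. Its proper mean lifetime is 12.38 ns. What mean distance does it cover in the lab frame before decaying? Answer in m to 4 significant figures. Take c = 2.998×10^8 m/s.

d ≈ 33.18 m

γ = 1/√(1 − 0.9938²) = 8.99422
Dilated lifetime: Δt = γτ₀ = 8.99422 × 12.38 ns = 111.348 ns
d = vΔt = 0.9938c × 111.348 ns = 2.97941×10^8 m/s × 1.11348×10^-7 s = 33.18 m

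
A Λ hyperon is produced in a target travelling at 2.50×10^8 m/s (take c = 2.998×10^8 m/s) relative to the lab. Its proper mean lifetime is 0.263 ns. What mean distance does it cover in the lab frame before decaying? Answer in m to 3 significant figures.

β = v/c = 2.50×10^8 / 2.998×10^8 = 0.83389
γ = 1/√(1 − 0.83389²) = 1.8118
Dilated lifetime: Δt = γτ₀ = 1.8118 × 0.263 ns = 0.47651 ns
d = vΔt = 0.83389c × 0.47651 ns = 2.5000×10^8 m/s × 4.7651×10^-10 s = 0.119 m

d ≈ 0.119 m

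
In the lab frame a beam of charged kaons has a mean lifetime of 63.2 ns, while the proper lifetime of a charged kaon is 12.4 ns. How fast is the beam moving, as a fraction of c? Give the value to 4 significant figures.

β ≈ 0.9806

γ = Δt/τ₀ = 63.2/12.4 = 5.09677
β = √(1 − 1/γ²) = √(1 − 1/5.09677²) = 0.9806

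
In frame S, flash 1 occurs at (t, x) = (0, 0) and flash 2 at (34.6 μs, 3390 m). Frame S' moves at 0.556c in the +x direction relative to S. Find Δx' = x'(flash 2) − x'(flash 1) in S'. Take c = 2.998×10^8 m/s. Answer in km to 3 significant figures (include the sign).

γ = 1/√(1 − 0.556²) = 1.2031
Δx' = γ(Δx − vΔt) = 1.2031 × (3390 m − 0.556×(2.998×10^8 m/s)×34.6×10^-6 s)
= 1.2031 × (-2377.4 m) = -2.86 km

Δx' ≈ -2.86 km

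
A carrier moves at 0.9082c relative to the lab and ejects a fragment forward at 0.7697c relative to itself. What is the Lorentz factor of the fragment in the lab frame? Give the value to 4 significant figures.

u_lab = (0.7697 + 0.9082)/(1 + 0.7697×0.9082) = 1.6779/1.699042 = 0.9875568
γ = 1/√(1 − 0.9875568²) = 6.359

γ ≈ 6.359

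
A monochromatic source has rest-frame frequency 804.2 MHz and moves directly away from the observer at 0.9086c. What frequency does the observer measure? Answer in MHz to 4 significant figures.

Relativistic Doppler: f_obs = f_src √((1−β)/(1+β))
= 804.2 × √(0.0914000/1.90860) = 804.2 × 0.218834 = 176.0 MHz

f_obs ≈ 176.0 MHz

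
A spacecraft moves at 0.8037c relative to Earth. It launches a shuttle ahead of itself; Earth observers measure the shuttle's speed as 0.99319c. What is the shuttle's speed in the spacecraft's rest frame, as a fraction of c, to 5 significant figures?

u' ≈ 0.93912c

Inverse velocity addition: u' = (u − v)/(1 − uv/c²)
= (0.99319 − 0.8037)/(1 − 0.99319×0.8037) = 0.18949/0.2017732 = 0.93912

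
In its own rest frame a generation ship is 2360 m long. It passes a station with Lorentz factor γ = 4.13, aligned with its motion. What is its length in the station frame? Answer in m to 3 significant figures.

L ≈ 571 m

γ = 4.13 (given)
Length contraction: L = L₀/γ = 2360/4.13 = 571 m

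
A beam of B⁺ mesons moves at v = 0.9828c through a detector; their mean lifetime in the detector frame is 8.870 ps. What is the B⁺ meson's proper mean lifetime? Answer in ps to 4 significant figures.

τ₀ ≈ 1.638 ps

γ = 1/√(1 − 0.9828²) = 5.41497
Proper time: τ₀ = Δt/γ = 8.870/5.41497 = 1.638 ps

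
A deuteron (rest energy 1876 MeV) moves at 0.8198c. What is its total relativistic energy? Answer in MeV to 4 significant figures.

E ≈ 3276 MeV

γ = 1/√(1 − 0.8198²) = 1.74627
E = γm₀c² = 1.74627 × 1876 MeV = 3276 MeV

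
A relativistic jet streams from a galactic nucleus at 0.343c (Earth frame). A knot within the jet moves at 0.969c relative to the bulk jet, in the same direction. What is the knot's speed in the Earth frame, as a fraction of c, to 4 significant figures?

Relativistic velocity addition: u = (u' + v)/(1 + u'v/c²)
= (0.969 + 0.343)/(1 + 0.969×0.343) = 1.312/1.33237 = 0.9847

u ≈ 0.9847c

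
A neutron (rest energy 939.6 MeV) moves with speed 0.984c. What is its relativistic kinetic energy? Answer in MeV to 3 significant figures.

K ≈ 4330 MeV

γ = 1/√(1 − 0.984²) = 5.6127
K = (γ − 1)m₀c² = (5.6127 − 1) × 939.6 MeV = 4.6127 × 939.6 MeV = 4330 MeV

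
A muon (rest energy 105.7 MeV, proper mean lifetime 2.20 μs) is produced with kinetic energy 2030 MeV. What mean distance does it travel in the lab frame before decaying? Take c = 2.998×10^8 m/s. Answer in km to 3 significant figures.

d ≈ 13.3 km

γ = 1 + K/(m₀c²) = 1 + 2030/105.7 = 20.205
β = √(1 − 1/γ²) = 0.99877
Dilated lifetime: γτ₀ = 20.205 × 2.20 μs = 44.452 μs
d = βc·γτ₀ = 0.99877 × (2.998×10^8 m/s) × 4.4452×10^-5 s = 13.3 km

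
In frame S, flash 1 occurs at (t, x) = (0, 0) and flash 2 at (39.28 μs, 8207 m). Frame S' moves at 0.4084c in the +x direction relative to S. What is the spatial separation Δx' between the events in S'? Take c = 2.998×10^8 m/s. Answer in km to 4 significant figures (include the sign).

γ = 1/√(1 − 0.4084²) = 1.09553
Δx' = γ(Δx − vΔt) = 1.09553 × (8207 m − 0.4084×(2.998×10^8 m/s)×39.28×10^-6 s)
= 1.09553 × (3397.62 m) = 3.722 km

Δx' ≈ 3.722 km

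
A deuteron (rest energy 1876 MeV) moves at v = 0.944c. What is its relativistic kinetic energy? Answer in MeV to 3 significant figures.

K ≈ 3810 MeV

γ = 1/√(1 − 0.944²) = 3.0308
K = (γ − 1)m₀c² = (3.0308 − 1) × 1876 MeV = 2.0308 × 1876 MeV = 3810 MeV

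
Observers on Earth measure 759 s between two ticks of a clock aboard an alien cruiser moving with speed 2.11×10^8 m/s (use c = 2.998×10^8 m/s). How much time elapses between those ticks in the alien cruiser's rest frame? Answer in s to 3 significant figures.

β = v/c = 2.11×10^8 / 2.998×10^8 = 0.70380
γ = 1/√(1 − 0.70380²) = 1.4077
Proper time: τ₀ = Δt/γ = 759/1.4077 = 539 s

τ₀ ≈ 539 s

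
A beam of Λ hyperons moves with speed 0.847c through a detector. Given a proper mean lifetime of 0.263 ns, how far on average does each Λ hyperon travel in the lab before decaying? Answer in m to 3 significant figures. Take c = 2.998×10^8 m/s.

γ = 1/√(1 − 0.847²) = 1.8811
Dilated lifetime: Δt = γτ₀ = 1.8811 × 0.263 ns = 0.49474 ns
d = vΔt = 0.847c × 0.49474 ns = 2.5393×10^8 m/s × 4.9474×10^-10 s = 0.126 m

d ≈ 0.126 m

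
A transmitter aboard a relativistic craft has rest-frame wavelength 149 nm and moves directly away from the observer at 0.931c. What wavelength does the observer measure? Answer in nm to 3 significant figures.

λ_obs ≈ 788 nm

Relativistic Doppler: λ_obs = λ_src √((1+β)/(1−β))
= 149 × √(1.9310/0.069000) = 149 × 5.2901 = 788 nm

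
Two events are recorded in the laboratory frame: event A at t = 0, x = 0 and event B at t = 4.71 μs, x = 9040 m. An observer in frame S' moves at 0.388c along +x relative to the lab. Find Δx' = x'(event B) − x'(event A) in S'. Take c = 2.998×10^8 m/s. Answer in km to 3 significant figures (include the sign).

γ = 1/√(1 − 0.388²) = 1.0850
Δx' = γ(Δx − vΔt) = 1.0850 × (9040 m − 0.388×(2.998×10^8 m/s)×4.71×10^-6 s)
= 1.0850 × (8492.1 m) = 9.21 km

Δx' ≈ 9.21 km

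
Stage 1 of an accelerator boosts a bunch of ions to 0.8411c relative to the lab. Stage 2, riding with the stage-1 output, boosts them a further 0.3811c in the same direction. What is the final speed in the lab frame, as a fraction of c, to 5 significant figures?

u ≈ 0.92553c

Compose boost 2: (0.3811 + 0.8411)/(1 + 0.3811×0.8411) = 1.2222/1.320543 = 0.92553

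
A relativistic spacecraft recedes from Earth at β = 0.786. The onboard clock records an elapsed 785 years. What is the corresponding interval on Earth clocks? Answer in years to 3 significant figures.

Δt ≈ 1270 years

γ = 1/√(1 − 0.786²) = 1.6175
Time dilation: Δt = γτ₀ = 1.6175 × 785 years = 1270 years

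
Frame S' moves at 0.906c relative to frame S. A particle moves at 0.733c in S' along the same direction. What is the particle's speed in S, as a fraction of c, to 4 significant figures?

Relativistic velocity addition: u = (u' + v)/(1 + u'v/c²)
= (0.733 + 0.906)/(1 + 0.733×0.906) = 1.639/1.66410 = 0.9849

u ≈ 0.9849c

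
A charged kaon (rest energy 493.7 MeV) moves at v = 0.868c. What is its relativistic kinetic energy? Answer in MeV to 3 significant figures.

γ = 1/√(1 − 0.868²) = 2.0138
K = (γ − 1)m₀c² = (2.0138 − 1) × 493.7 MeV = 1.0138 × 493.7 MeV = 501 MeV

K ≈ 501 MeV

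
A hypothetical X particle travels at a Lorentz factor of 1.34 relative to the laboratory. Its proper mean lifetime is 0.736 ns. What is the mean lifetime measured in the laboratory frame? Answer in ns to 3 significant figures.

Δt ≈ 0.986 ns

γ = 1.34 (given)
Time dilation: Δt = γτ₀ = 1.34 × 0.736 ns = 0.986 ns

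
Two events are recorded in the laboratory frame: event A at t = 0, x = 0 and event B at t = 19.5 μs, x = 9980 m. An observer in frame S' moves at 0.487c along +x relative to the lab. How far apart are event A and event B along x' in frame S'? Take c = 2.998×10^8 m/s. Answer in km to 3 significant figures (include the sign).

γ = 1/√(1 − 0.487²) = 1.1449
Δx' = γ(Δx − vΔt) = 1.1449 × (9980 m − 0.487×(2.998×10^8 m/s)×19.5×10^-6 s)
= 1.1449 × (7132.9 m) = 8.17 km

Δx' ≈ 8.17 km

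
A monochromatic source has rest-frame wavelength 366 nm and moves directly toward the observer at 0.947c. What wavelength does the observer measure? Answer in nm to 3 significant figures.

λ_obs ≈ 60.4 nm

Relativistic Doppler: λ_obs = λ_src √((1−β)/(1+β))
= 366 × √(0.053000/1.9470) = 366 × 0.16499 = 60.4 nm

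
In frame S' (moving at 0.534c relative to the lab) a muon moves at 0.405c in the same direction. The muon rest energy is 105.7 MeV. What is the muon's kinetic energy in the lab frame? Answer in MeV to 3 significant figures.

K ≈ 60.6 MeV

u_lab = (0.405 + 0.534)/(1 + 0.405×0.534) = 0.772033
γ = 1/√(1 − 0.772033²) = 1.5734
K = (γ − 1)m₀c² = (1.5734 − 1) × 105.7 = 0.57336 × 105.7 = 60.6 MeV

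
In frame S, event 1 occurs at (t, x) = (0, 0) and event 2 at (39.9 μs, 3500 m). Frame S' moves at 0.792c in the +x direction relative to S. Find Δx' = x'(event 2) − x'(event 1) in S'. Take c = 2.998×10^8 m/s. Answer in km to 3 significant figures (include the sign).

γ = 1/√(1 − 0.792²) = 1.6379
Δx' = γ(Δx − vΔt) = 1.6379 × (3500 m − 0.792×(2.998×10^8 m/s)×39.9×10^-6 s)
= 1.6379 × (-5973.9 m) = -9.78 km

Δx' ≈ -9.78 km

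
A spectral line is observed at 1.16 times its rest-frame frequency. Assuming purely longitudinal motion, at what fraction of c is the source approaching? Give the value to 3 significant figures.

β ≈ 0.147

f_obs/f_src = √((1+β)/(1−β)) = 1.16  ⇒  (1+β)/(1−β) = 1.3456
β = |1 − D²|/(1 + D²) = |1 − 1.3456|/(1 + 1.3456) = 0.147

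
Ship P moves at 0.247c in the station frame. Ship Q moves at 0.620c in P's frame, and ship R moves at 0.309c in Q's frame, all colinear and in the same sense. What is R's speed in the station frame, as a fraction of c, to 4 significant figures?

Compose boost 2: (0.620 + 0.247)/(1 + 0.620×0.247) = 0.8670/1.15314 = 0.751860
Compose boost 3: (0.309 + 0.751860)/(1 + 0.309×0.751860) = 1.06086/1.23232 = 0.8609

u ≈ 0.8609c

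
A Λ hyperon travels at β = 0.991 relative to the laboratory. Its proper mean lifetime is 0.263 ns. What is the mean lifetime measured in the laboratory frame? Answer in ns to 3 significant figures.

γ = 1/√(1 − 0.991²) = 7.4704
Time dilation: Δt = γτ₀ = 7.4704 × 0.263 ns = 1.96 ns

Δt ≈ 1.96 ns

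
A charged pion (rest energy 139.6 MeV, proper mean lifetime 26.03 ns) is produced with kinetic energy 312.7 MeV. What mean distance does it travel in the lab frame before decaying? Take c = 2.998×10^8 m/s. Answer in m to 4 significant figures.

d ≈ 24.05 m

γ = 1 + K/(m₀c²) = 1 + 312.7/139.6 = 3.23997
β = √(1 − 1/γ²) = 0.951177
Dilated lifetime: γτ₀ = 3.23997 × 26.03 ns = 84.3365 ns
d = βc·γτ₀ = 0.951177 × (2.998×10^8 m/s) × 8.43365×10^-8 s = 24.05 m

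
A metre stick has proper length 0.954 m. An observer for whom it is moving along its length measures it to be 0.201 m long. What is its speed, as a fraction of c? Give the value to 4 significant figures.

β ≈ 0.9776

γ = L₀/L = 0.954/0.201 = 4.74627
β = √(1 − 1/γ²) = 0.9776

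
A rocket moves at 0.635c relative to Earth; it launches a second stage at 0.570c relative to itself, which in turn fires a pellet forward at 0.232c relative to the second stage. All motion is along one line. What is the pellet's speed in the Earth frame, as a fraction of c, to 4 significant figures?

u ≈ 0.9266c

Compose boost 2: (0.570 + 0.635)/(1 + 0.570×0.635) = 1.205/1.36195 = 0.884761
Compose boost 3: (0.232 + 0.884761)/(1 + 0.232×0.884761) = 1.11676/1.20526 = 0.9266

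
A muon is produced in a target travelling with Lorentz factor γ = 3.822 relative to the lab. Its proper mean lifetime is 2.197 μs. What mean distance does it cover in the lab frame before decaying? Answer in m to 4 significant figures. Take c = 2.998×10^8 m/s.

β = √(1 − 1/γ²) = √(1 − 1/3.822²) = 0.965165
Dilated lifetime: Δt = γτ₀ = 3.822 × 2.197 μs = 8.39693 μs
d = vΔt = 0.965165c × 8.39693 μs = 2.89356×10^8 m/s × 8.39693×10^-6 s = 2430 m

d ≈ 2430 m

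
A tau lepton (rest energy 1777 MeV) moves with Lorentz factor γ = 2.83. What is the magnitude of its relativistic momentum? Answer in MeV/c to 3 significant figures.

β = √(1 − 1/γ²) = √(1 − 1/2.83²) = 0.93549
p = γβm₀c = 2.83 × 0.93549 × 1777 MeV/c = 4700 MeV/c

p ≈ 4700 MeV/c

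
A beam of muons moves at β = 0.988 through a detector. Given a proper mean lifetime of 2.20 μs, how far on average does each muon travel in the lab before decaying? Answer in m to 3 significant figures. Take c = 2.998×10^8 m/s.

γ = 1/√(1 − 0.988²) = 6.4744
Dilated lifetime: Δt = γτ₀ = 6.4744 × 2.20 μs = 14.244 μs
d = vΔt = 0.988c × 14.244 μs = 2.9620×10^8 m/s × 1.4244×10^-5 s = 4220 m

d ≈ 4220 m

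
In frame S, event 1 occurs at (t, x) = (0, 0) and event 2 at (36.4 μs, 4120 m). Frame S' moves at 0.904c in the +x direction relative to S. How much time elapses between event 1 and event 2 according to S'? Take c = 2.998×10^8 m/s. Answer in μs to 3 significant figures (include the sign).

Δt' ≈ 56.1 μs

γ = 1/√(1 − 0.904²) = 2.3390
Δt' = γ(Δt − vΔx/c²) = 2.3390 × (36.4 μs − 0.904×4120 m / (2.998×10^8 m/s))
= 2.3390 × (23.977 μs) = 56.1 μs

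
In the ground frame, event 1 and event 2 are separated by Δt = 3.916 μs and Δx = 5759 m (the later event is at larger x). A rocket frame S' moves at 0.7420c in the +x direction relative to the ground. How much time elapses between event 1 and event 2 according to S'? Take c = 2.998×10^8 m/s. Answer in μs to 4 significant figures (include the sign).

γ = 1/√(1 − 0.7420²) = 1.49165
Δt' = γ(Δt − vΔx/c²) = 1.49165 × (3.916 μs − 0.7420×5759 m / (2.998×10^8 m/s))
= 1.49165 × (-10.3374 μs) = -15.42 μs

Δt' ≈ -15.42 μs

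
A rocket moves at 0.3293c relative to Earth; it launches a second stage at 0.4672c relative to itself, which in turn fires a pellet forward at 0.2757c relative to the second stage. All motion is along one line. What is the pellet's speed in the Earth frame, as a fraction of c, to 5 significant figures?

Compose boost 2: (0.4672 + 0.3293)/(1 + 0.4672×0.3293) = 0.79650/1.153849 = 0.6902983
Compose boost 3: (0.2757 + 0.6902983)/(1 + 0.2757×0.6902983) = 0.9659983/1.190315 = 0.81155

u ≈ 0.81155c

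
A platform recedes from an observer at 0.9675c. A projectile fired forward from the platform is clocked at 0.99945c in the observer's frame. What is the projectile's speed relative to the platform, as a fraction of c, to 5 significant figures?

Inverse velocity addition: u' = (u − v)/(1 − uv/c²)
= (0.99945 − 0.9675)/(1 − 0.99945×0.9675) = 0.031950/0.03303212 = 0.96724

u' ≈ 0.96724c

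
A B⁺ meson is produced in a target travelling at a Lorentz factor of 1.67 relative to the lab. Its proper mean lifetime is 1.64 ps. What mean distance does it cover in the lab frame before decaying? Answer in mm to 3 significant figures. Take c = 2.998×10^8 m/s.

d ≈ 0.658 mm

β = √(1 − 1/γ²) = √(1 − 1/1.67²) = 0.80090
Dilated lifetime: Δt = γτ₀ = 1.67 × 1.64 ps = 2.7388 ps
d = vΔt = 0.80090c × 2.7388 ps = 2.4011×10^8 m/s × 2.7388×10^-12 s = 0.658 mm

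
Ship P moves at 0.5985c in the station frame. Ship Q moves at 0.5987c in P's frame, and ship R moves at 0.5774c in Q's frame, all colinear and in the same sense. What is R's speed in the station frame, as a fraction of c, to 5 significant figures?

u ≈ 0.96678c

Compose boost 2: (0.5987 + 0.5985)/(1 + 0.5987×0.5985) = 1.1972/1.358322 = 0.8813816
Compose boost 3: (0.5774 + 0.8813816)/(1 + 0.5774×0.8813816) = 1.458782/1.508910 = 0.96678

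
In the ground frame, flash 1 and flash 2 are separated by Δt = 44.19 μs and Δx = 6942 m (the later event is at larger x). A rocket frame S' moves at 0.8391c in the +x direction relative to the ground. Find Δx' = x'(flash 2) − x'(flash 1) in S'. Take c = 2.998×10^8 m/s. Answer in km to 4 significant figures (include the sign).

γ = 1/√(1 − 0.8391²) = 1.83831
Δx' = γ(Δx − vΔt) = 1.83831 × (6942 m − 0.8391×(2.998×10^8 m/s)×44.19×10^-6 s)
= 1.83831 × (-4174.53 m) = -7.674 km

Δx' ≈ -7.674 km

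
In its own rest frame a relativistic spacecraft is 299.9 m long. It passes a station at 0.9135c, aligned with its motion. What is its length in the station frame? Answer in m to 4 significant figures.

L ≈ 122.0 m

γ = 1/√(1 − 0.9135²) = 2.45798
Length contraction: L = L₀/γ = 299.9/2.45798 = 122.0 m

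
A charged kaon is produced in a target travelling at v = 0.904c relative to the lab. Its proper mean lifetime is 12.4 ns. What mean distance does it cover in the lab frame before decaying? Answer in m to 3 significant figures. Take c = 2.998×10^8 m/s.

γ = 1/√(1 − 0.904²) = 2.3390
Dilated lifetime: Δt = γτ₀ = 2.3390 × 12.4 ns = 29.004 ns
d = vΔt = 0.904c × 29.004 ns = 2.7102×10^8 m/s × 2.9004×10^-8 s = 7.86 m

d ≈ 7.86 m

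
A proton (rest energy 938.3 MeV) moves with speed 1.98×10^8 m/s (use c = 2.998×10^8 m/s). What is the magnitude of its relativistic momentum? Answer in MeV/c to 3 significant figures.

p ≈ 825 MeV/c

β = v/c = 1.98×10^8 / 2.998×10^8 = 0.66044
γ = 1/√(1 − 0.66044²) = 1.3318
p = γβm₀c = 1.3318 × 0.66044 × 938.3 MeV/c = 825 MeV/c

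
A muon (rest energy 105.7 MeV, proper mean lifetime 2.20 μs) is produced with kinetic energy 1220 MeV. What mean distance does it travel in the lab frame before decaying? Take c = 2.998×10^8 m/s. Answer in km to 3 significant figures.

γ = 1 + K/(m₀c²) = 1 + 1220/105.7 = 12.542
β = √(1 − 1/γ²) = 0.99682
Dilated lifetime: γτ₀ = 12.542 × 2.20 μs = 27.593 μs
d = βc·γτ₀ = 0.99682 × (2.998×10^8 m/s) × 2.7593×10^-5 s = 8.25 km

d ≈ 8.25 km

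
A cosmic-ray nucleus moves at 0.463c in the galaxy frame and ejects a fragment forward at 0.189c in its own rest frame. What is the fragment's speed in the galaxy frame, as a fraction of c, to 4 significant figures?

Compose boost 2: (0.189 + 0.463)/(1 + 0.189×0.463) = 0.6520/1.08751 = 0.5995

u ≈ 0.5995c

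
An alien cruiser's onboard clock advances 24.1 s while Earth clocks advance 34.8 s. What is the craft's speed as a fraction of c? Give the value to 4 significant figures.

γ = Δt/τ₀ = 34.8/24.1 = 1.44398
β = √(1 − 1/γ²) = √(1 − 1/1.44398²) = 0.7214

β ≈ 0.7214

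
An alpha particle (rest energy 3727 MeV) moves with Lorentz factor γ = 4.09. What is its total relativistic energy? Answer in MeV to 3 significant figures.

γ = 4.09 (given)
E = γm₀c² = 4.09 × 3727 MeV = 15200 MeV

E ≈ 15200 MeV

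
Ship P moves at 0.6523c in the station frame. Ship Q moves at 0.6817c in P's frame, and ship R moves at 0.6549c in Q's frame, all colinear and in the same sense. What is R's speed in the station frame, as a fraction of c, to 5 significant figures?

u ≈ 0.98353c

Compose boost 2: (0.6817 + 0.6523)/(1 + 0.6817×0.6523) = 1.3340/1.444673 = 0.9233924
Compose boost 3: (0.6549 + 0.9233924)/(1 + 0.6549×0.9233924) = 1.578292/1.604730 = 0.98353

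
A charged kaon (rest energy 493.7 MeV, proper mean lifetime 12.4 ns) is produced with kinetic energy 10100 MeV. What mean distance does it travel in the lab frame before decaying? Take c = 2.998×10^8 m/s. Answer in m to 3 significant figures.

d ≈ 79.7 m

γ = 1 + K/(m₀c²) = 1 + 10100/493.7 = 21.458
β = √(1 − 1/γ²) = 0.99891
Dilated lifetime: γτ₀ = 21.458 × 12.4 ns = 266.08 ns
d = βc·γτ₀ = 0.99891 × (2.998×10^8 m/s) × 2.6608×10^-7 s = 79.7 m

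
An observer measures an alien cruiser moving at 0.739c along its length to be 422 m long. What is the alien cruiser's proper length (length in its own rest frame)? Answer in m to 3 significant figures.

L₀ ≈ 626 m

γ = 1/√(1 − 0.739²) = 1.4843
L₀ = γL = 1.4843 × 422 = 626 m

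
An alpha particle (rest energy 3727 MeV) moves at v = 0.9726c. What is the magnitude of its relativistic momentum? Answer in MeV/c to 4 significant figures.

γ = 1/√(1 − 0.9726²) = 4.30135
p = γβm₀c = 4.30135 × 0.9726 × 3727 MeV/c = 15590 MeV/c

p ≈ 15590 MeV/c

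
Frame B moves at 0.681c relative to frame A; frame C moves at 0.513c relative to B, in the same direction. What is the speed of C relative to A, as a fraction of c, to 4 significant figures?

Compose boost 2: (0.513 + 0.681)/(1 + 0.513×0.681) = 1.194/1.34935 = 0.8849

u ≈ 0.8849c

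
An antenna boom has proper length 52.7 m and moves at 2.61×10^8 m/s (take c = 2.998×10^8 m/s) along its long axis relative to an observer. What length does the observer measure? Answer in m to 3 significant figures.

L ≈ 25.9 m

β = v/c = 2.61×10^8 / 2.998×10^8 = 0.87058
γ = 1/√(1 − 0.87058²) = 2.0324
Length contraction: L = L₀/γ = 52.7/2.0324 = 25.9 m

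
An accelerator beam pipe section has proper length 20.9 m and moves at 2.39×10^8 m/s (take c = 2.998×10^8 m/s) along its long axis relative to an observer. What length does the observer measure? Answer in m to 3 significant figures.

L ≈ 12.6 m

β = v/c = 2.39×10^8 / 2.998×10^8 = 0.79720
γ = 1/√(1 − 0.79720²) = 1.6564
Length contraction: L = L₀/γ = 20.9/1.6564 = 12.6 m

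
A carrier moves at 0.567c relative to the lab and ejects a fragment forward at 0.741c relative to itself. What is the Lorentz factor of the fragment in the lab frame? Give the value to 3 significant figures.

γ ≈ 2.57

u_lab = (0.741 + 0.567)/(1 + 0.741×0.567) = 1.308/1.42015 = 0.921031
γ = 1/√(1 − 0.921031²) = 2.57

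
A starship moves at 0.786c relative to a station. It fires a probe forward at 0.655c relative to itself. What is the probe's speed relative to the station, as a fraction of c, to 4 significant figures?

u ≈ 0.9513c

Relativistic velocity addition: u = (u' + v)/(1 + u'v/c²)
= (0.655 + 0.786)/(1 + 0.655×0.786) = 1.441/1.51483 = 0.9513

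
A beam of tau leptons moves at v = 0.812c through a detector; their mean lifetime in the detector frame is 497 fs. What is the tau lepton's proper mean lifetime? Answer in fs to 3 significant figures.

τ₀ ≈ 290 fs

γ = 1/√(1 − 0.812²) = 1.7133
Proper time: τ₀ = Δt/γ = 497/1.7133 = 290 fs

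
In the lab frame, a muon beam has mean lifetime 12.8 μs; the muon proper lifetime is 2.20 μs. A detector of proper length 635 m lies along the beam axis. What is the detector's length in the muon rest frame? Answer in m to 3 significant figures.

L ≈ 109 m

Time dilation ⇒ γ = Δt/τ₀ = 12.8/2.20 = 5.8182
Length contraction: L = L₀/γ = 635/5.8182 = 109 m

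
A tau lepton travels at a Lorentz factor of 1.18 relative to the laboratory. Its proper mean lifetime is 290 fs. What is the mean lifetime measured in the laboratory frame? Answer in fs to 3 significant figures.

Δt ≈ 342 fs

γ = 1.18 (given)
Time dilation: Δt = γτ₀ = 1.18 × 290 fs = 342 fs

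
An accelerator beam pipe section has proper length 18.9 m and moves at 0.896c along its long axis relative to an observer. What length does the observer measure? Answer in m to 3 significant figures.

γ = 1/√(1 − 0.896²) = 2.2520
Length contraction: L = L₀/γ = 18.9/2.2520 = 8.39 m

L ≈ 8.39 m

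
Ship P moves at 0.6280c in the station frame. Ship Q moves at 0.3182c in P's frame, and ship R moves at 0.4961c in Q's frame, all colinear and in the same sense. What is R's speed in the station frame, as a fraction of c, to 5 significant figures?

u ≈ 0.92344c

Compose boost 2: (0.3182 + 0.6280)/(1 + 0.3182×0.6280) = 0.94620/1.199830 = 0.7886120
Compose boost 3: (0.4961 + 0.7886120)/(1 + 0.4961×0.7886120) = 1.284712/1.391230 = 0.92344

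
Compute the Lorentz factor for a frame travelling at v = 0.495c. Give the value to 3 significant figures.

γ ≈ 1.15

γ = 1/√(1 − β²) = 1/√(1 − 0.495²) = 1/√(0.75497) = 1.15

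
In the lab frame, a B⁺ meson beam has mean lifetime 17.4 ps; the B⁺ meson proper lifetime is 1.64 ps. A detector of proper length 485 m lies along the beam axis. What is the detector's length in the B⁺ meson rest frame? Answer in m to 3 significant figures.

L ≈ 45.7 m

Time dilation ⇒ γ = Δt/τ₀ = 17.4/1.64 = 10.610
Length contraction: L = L₀/γ = 485/10.610 = 45.7 m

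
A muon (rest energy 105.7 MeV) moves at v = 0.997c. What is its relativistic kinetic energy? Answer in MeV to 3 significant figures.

γ = 1/√(1 − 0.997²) = 12.920
K = (γ − 1)m₀c² = (12.920 − 1) × 105.7 MeV = 11.920 × 105.7 MeV = 1260 MeV

K ≈ 1260 MeV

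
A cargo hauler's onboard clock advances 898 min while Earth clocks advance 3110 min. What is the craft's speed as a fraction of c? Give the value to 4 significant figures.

β ≈ 0.9574

γ = Δt/τ₀ = 3110/898 = 3.46325
β = √(1 − 1/γ²) = √(1 − 1/3.46325²) = 0.9574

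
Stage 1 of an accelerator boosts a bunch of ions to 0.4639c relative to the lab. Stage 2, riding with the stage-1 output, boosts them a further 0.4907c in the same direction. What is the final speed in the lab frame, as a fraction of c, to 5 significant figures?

Compose boost 2: (0.4907 + 0.4639)/(1 + 0.4907×0.4639) = 0.95460/1.227636 = 0.77759

u ≈ 0.77759c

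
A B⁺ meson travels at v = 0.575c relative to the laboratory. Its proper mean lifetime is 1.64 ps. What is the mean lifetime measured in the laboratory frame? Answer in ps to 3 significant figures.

γ = 1/√(1 − 0.575²) = 1.2223
Time dilation: Δt = γτ₀ = 1.2223 × 1.64 ps = 2.00 ps

Δt ≈ 2.00 ps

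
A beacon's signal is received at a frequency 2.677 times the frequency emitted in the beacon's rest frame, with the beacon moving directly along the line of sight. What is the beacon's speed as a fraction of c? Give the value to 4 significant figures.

f_obs/f_src = √((1+β)/(1−β)) = 2.677  ⇒  (1+β)/(1−β) = 7.16633
β = |1 − D²|/(1 + D²) = |1 − 7.16633|/(1 + 7.16633) = 0.7551

β ≈ 0.7551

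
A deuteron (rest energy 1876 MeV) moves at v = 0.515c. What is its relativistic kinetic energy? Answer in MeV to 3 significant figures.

γ = 1/√(1 − 0.515²) = 1.1666
K = (γ − 1)m₀c² = (1.1666 − 1) × 1876 MeV = 0.16660 × 1876 MeV = 313 MeV

K ≈ 313 MeV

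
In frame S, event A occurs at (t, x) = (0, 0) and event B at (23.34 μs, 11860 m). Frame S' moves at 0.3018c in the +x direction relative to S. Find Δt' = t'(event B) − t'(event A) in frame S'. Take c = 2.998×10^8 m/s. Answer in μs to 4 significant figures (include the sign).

γ = 1/√(1 − 0.3018²) = 1.04891
Δt' = γ(Δt − vΔx/c²) = 1.04891 × (23.34 μs − 0.3018×11860 m / (2.998×10^8 m/s))
= 1.04891 × (11.4009 μs) = 11.96 μs

Δt' ≈ 11.96 μs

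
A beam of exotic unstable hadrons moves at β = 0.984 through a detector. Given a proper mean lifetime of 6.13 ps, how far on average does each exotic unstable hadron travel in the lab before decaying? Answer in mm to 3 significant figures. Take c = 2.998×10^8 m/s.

d ≈ 10.1 mm

γ = 1/√(1 − 0.984²) = 5.6127
Dilated lifetime: Δt = γτ₀ = 5.6127 × 6.13 ps = 34.406 ps
d = vΔt = 0.984c × 34.406 ps = 2.9500×10^8 m/s × 3.4406×10^-11 s = 10.1 mm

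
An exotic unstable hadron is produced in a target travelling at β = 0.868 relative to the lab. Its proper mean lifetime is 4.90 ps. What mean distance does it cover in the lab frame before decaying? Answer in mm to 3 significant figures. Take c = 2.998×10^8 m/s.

γ = 1/√(1 − 0.868²) = 2.0138
Dilated lifetime: Δt = γτ₀ = 2.0138 × 4.90 ps = 9.8678 ps
d = vΔt = 0.868c × 9.8678 ps = 2.6023×10^8 m/s × 9.8678×10^-12 s = 2.57 mm

d ≈ 2.57 mm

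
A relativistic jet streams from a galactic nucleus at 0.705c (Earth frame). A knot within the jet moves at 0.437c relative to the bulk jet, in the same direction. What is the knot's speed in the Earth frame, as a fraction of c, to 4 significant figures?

u ≈ 0.8730c

Relativistic velocity addition: u = (u' + v)/(1 + u'v/c²)
= (0.437 + 0.705)/(1 + 0.437×0.705) = 1.142/1.30808 = 0.8730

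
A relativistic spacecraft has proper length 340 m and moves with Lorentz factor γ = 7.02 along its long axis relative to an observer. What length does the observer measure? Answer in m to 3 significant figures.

γ = 7.02 (given)
Length contraction: L = L₀/γ = 340/7.02 = 48.4 m

L ≈ 48.4 m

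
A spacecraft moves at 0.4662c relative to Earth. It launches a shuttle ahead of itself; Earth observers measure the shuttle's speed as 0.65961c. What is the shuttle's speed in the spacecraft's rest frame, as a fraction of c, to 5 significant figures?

Inverse velocity addition: u' = (u − v)/(1 − uv/c²)
= (0.65961 − 0.4662)/(1 − 0.65961×0.4662) = 0.19341/0.6924898 = 0.27930

u' ≈ 0.27930c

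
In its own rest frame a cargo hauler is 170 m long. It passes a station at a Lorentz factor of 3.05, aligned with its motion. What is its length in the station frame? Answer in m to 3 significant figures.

γ = 3.05 (given)
Length contraction: L = L₀/γ = 170/3.05 = 55.7 m

L ≈ 55.7 m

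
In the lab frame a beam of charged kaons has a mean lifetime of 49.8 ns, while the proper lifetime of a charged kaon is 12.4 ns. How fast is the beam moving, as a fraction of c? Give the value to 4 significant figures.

β ≈ 0.9685

γ = Δt/τ₀ = 49.8/12.4 = 4.01613
β = √(1 − 1/γ²) = √(1 − 1/4.01613²) = 0.9685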